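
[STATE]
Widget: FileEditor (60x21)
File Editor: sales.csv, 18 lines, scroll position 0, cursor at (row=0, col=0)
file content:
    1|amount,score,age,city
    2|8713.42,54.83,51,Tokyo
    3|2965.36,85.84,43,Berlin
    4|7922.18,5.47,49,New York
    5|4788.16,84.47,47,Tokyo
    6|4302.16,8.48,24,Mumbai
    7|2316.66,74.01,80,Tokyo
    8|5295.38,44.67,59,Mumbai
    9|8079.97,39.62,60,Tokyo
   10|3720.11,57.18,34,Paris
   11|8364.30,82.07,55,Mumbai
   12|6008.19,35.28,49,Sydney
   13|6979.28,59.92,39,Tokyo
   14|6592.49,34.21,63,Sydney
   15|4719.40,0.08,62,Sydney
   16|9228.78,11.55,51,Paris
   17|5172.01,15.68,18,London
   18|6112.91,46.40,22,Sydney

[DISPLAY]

█mount,score,age,city                                      ▲
8713.42,54.83,51,Tokyo                                     █
2965.36,85.84,43,Berlin                                    ░
7922.18,5.47,49,New York                                   ░
4788.16,84.47,47,Tokyo                                     ░
4302.16,8.48,24,Mumbai                                     ░
2316.66,74.01,80,Tokyo                                     ░
5295.38,44.67,59,Mumbai                                    ░
8079.97,39.62,60,Tokyo                                     ░
3720.11,57.18,34,Paris                                     ░
8364.30,82.07,55,Mumbai                                    ░
6008.19,35.28,49,Sydney                                    ░
6979.28,59.92,39,Tokyo                                     ░
6592.49,34.21,63,Sydney                                    ░
4719.40,0.08,62,Sydney                                     ░
9228.78,11.55,51,Paris                                     ░
5172.01,15.68,18,London                                    ░
6112.91,46.40,22,Sydney                                    ░
                                                           ░
                                                           ░
                                                           ▼


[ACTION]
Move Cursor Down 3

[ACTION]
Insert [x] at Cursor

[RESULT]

amount,score,age,city                                      ▲
8713.42,54.83,51,Tokyo                                     █
2965.36,85.84,43,Berlin                                    ░
x█922.18,5.47,49,New York                                  ░
4788.16,84.47,47,Tokyo                                     ░
4302.16,8.48,24,Mumbai                                     ░
2316.66,74.01,80,Tokyo                                     ░
5295.38,44.67,59,Mumbai                                    ░
8079.97,39.62,60,Tokyo                                     ░
3720.11,57.18,34,Paris                                     ░
8364.30,82.07,55,Mumbai                                    ░
6008.19,35.28,49,Sydney                                    ░
6979.28,59.92,39,Tokyo                                     ░
6592.49,34.21,63,Sydney                                    ░
4719.40,0.08,62,Sydney                                     ░
9228.78,11.55,51,Paris                                     ░
5172.01,15.68,18,London                                    ░
6112.91,46.40,22,Sydney                                    ░
                                                           ░
                                                           ░
                                                           ▼


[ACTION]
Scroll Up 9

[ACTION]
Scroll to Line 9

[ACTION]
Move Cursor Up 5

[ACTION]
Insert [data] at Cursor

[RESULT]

adata█ount,score,age,city                                  ▲
8713.42,54.83,51,Tokyo                                     █
2965.36,85.84,43,Berlin                                    ░
x7922.18,5.47,49,New York                                  ░
4788.16,84.47,47,Tokyo                                     ░
4302.16,8.48,24,Mumbai                                     ░
2316.66,74.01,80,Tokyo                                     ░
5295.38,44.67,59,Mumbai                                    ░
8079.97,39.62,60,Tokyo                                     ░
3720.11,57.18,34,Paris                                     ░
8364.30,82.07,55,Mumbai                                    ░
6008.19,35.28,49,Sydney                                    ░
6979.28,59.92,39,Tokyo                                     ░
6592.49,34.21,63,Sydney                                    ░
4719.40,0.08,62,Sydney                                     ░
9228.78,11.55,51,Paris                                     ░
5172.01,15.68,18,London                                    ░
6112.91,46.40,22,Sydney                                    ░
                                                           ░
                                                           ░
                                                           ▼


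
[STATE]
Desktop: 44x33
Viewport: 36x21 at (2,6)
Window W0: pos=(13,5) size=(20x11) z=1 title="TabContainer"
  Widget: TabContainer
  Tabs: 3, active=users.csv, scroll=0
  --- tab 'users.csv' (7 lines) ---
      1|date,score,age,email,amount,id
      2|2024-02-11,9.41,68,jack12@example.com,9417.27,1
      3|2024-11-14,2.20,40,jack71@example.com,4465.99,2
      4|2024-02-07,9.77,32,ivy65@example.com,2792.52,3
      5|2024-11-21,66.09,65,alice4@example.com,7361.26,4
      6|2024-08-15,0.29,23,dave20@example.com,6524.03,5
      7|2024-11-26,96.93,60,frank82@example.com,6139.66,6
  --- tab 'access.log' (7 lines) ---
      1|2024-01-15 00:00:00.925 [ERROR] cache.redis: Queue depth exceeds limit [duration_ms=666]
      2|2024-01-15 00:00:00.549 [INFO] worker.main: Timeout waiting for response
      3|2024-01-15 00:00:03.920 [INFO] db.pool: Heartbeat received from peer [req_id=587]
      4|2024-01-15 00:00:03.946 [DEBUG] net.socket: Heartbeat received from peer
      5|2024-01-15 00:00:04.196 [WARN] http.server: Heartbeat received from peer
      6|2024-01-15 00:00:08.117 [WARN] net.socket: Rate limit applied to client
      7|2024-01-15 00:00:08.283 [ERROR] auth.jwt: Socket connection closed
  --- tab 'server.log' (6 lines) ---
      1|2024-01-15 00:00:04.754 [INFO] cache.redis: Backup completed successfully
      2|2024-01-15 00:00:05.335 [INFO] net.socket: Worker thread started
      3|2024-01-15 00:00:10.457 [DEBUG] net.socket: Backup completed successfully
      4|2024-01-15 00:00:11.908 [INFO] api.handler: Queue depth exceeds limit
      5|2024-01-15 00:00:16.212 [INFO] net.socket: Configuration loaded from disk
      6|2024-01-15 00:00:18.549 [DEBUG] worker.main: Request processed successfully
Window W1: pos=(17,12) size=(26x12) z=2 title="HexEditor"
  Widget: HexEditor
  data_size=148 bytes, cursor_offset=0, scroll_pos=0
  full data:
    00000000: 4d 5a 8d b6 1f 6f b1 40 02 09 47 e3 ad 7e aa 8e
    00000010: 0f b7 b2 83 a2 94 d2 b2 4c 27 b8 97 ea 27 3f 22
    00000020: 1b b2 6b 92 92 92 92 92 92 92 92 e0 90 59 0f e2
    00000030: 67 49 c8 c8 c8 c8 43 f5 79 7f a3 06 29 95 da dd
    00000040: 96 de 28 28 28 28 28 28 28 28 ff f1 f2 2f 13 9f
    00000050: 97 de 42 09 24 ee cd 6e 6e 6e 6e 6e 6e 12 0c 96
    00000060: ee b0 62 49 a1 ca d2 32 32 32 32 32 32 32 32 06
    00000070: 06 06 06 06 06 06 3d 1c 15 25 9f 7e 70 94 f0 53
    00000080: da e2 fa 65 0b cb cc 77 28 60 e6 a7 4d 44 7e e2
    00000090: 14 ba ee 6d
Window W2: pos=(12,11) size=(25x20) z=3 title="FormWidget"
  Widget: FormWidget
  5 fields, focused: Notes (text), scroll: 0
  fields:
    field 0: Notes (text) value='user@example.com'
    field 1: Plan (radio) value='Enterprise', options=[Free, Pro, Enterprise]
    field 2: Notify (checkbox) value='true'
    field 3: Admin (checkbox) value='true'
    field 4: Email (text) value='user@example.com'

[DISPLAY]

           ┃ TabContainer     ┃     
           ┠──────────────────┨     
           ┃[users.csv]│ acces┃     
           ┃──────────────────┃     
           ┃date,score,age,ema┃     
          ┏━━━━━━━━━━━━━━━━━━━━━━━┓ 
          ┃ FormWidget            ┃━
          ┠───────────────────────┨ 
          ┃> Notes:      [user@ex]┃─
          ┃  Plan:       ( ) Free ┃b
          ┃  Notify:     [x]      ┃8
          ┃  Admin:      [x]      ┃9
          ┃  Email:      [user@ex]┃c
          ┃                       ┃2
          ┃                       ┃0
          ┃                       ┃4
          ┃                       ┃0
          ┃                       ┃━
          ┃                       ┃ 
          ┃                       ┃ 
          ┃                       ┃ 


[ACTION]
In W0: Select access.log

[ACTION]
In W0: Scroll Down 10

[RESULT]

           ┃ TabContainer     ┃     
           ┠──────────────────┨     
           ┃ users.csv │[acces┃     
           ┃──────────────────┃     
           ┃2024-01-15 00:00:0┃     
          ┏━━━━━━━━━━━━━━━━━━━━━━━┓ 
          ┃ FormWidget            ┃━
          ┠───────────────────────┨ 
          ┃> Notes:      [user@ex]┃─
          ┃  Plan:       ( ) Free ┃b
          ┃  Notify:     [x]      ┃8
          ┃  Admin:      [x]      ┃9
          ┃  Email:      [user@ex]┃c
          ┃                       ┃2
          ┃                       ┃0
          ┃                       ┃4
          ┃                       ┃0
          ┃                       ┃━
          ┃                       ┃ 
          ┃                       ┃ 
          ┃                       ┃ 


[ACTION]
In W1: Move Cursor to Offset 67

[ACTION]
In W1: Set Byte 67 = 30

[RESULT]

           ┃ TabContainer     ┃     
           ┠──────────────────┨     
           ┃ users.csv │[acces┃     
           ┃──────────────────┃     
           ┃2024-01-15 00:00:0┃     
          ┏━━━━━━━━━━━━━━━━━━━━━━━┓ 
          ┃ FormWidget            ┃━
          ┠───────────────────────┨ 
          ┃> Notes:      [user@ex]┃─
          ┃  Plan:       ( ) Free ┃b
          ┃  Notify:     [x]      ┃8
          ┃  Admin:      [x]      ┃9
          ┃  Email:      [user@ex]┃c
          ┃                       ┃3
          ┃                       ┃0
          ┃                       ┃4
          ┃                       ┃0
          ┃                       ┃━
          ┃                       ┃ 
          ┃                       ┃ 
          ┃                       ┃ 


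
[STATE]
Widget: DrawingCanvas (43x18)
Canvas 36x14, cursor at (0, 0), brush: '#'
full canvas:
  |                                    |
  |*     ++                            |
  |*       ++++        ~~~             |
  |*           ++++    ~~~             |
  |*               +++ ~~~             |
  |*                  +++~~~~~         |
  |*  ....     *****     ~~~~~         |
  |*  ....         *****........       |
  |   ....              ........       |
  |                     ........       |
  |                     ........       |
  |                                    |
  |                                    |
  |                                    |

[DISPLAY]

+                                          
*     ++                                   
*       ++++        ~~~                    
*           ++++    ~~~                    
*               +++ ~~~                    
*                  +++~~~~~                
*  ....     *****     ~~~~~                
*  ....         *****........              
   ....              ........              
                     ........              
                     ........              
                                           
                                           
                                           
                                           
                                           
                                           
                                           


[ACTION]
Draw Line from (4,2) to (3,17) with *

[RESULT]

+                                          
*     ++                                   
*       ++++        ~~~                    
*         ********  ~~~                    
* ********      +++ ~~~                    
*                  +++~~~~~                
*  ....     *****     ~~~~~                
*  ....         *****........              
   ....              ........              
                     ........              
                     ........              
                                           
                                           
                                           
                                           
                                           
                                           
                                           


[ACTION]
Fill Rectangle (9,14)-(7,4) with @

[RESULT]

+                                          
*     ++                                   
*       ++++        ~~~                    
*         ********  ~~~                    
* ********      +++ ~~~                    
*                  +++~~~~~                
*  ....     *****     ~~~~~                
*  .@@@@@@@@@@@ *****........              
   .@@@@@@@@@@@      ........              
    @@@@@@@@@@@      ........              
                     ........              
                                           
                                           
                                           
                                           
                                           
                                           
                                           


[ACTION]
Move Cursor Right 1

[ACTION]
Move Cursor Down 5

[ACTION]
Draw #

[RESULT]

                                           
*     ++                                   
*       ++++        ~~~                    
*         ********  ~~~                    
* ********      +++ ~~~                    
*#                 +++~~~~~                
*  ....     *****     ~~~~~                
*  .@@@@@@@@@@@ *****........              
   .@@@@@@@@@@@      ........              
    @@@@@@@@@@@      ........              
                     ........              
                                           
                                           
                                           
                                           
                                           
                                           
                                           


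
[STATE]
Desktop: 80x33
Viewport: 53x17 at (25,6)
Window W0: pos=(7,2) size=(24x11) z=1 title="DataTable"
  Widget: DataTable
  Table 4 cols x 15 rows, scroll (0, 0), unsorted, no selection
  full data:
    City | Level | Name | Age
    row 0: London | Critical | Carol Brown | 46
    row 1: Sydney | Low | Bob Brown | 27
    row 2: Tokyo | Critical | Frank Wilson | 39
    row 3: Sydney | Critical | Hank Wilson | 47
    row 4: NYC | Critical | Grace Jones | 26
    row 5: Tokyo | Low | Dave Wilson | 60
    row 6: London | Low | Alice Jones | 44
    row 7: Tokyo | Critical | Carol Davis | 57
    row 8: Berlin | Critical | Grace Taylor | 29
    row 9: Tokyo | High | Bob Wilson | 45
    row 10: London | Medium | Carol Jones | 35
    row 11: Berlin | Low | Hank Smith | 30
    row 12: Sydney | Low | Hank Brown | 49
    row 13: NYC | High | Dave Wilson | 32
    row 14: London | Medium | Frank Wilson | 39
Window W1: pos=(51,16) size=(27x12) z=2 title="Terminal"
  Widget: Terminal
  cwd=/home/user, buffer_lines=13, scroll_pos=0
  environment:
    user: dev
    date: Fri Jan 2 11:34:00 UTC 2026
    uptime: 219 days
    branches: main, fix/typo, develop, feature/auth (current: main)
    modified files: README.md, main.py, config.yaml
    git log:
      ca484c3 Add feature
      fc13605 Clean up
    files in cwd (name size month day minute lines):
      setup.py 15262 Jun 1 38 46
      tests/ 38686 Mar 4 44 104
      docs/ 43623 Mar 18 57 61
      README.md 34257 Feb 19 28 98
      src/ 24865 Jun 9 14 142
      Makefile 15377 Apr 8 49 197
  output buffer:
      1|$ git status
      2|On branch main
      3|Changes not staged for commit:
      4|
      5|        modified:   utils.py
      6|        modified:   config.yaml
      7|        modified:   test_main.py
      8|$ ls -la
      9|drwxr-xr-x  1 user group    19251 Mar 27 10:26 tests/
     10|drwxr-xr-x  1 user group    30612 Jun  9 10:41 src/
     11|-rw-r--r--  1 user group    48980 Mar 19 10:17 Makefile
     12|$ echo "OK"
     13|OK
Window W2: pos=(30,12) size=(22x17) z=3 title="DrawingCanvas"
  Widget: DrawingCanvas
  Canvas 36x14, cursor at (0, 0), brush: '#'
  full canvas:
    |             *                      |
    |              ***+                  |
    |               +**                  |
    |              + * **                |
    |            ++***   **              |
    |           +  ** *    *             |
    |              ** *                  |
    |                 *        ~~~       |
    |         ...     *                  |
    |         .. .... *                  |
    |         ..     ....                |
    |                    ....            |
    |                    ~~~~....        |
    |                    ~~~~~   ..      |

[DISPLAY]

─────┃                                               
arol ┃                                               
ob Br┃                                               
rank ┃                                               
ank W┃                                               
race ┃                                               
━━━━━┏━━━━━━━━━━━━━━━━━━━━┓                          
     ┃ DrawingCanvas      ┃                          
     ┠────────────────────┨                          
     ┃+            *      ┃                          
     ┃              ***+  ┃━━━━━━━━━━━━━━━━━━━━━━━━━┓
     ┃               +**  ┃ Terminal                ┃
     ┃              + * **┃─────────────────────────┨
     ┃            ++***   ┃$ git status             ┃
     ┃           +  ** *  ┃On branch main           ┃
     ┃              ** *  ┃Changes not staged for co┃
     ┃                 *  ┃                         ┃


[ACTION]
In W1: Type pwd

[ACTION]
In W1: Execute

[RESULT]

─────┃                                               
arol ┃                                               
ob Br┃                                               
rank ┃                                               
ank W┃                                               
race ┃                                               
━━━━━┏━━━━━━━━━━━━━━━━━━━━┓                          
     ┃ DrawingCanvas      ┃                          
     ┠────────────────────┨                          
     ┃+            *      ┃                          
     ┃              ***+  ┃━━━━━━━━━━━━━━━━━━━━━━━━━┓
     ┃               +**  ┃ Terminal                ┃
     ┃              + * **┃─────────────────────────┨
     ┃            ++***   ┃drwxr-xr-x  1 user group ┃
     ┃           +  ** *  ┃drwxr-xr-x  1 user group ┃
     ┃              ** *  ┃-rw-r--r--  1 user group ┃
     ┃                 *  ┃$ echo "OK"              ┃


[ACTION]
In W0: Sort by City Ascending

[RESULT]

─────┃                                               
race ┃                                               
ank S┃                                               
arol ┃                                               
lice ┃                                               
arol ┃                                               
━━━━━┏━━━━━━━━━━━━━━━━━━━━┓                          
     ┃ DrawingCanvas      ┃                          
     ┠────────────────────┨                          
     ┃+            *      ┃                          
     ┃              ***+  ┃━━━━━━━━━━━━━━━━━━━━━━━━━┓
     ┃               +**  ┃ Terminal                ┃
     ┃              + * **┃─────────────────────────┨
     ┃            ++***   ┃drwxr-xr-x  1 user group ┃
     ┃           +  ** *  ┃drwxr-xr-x  1 user group ┃
     ┃              ** *  ┃-rw-r--r--  1 user group ┃
     ┃                 *  ┃$ echo "OK"              ┃


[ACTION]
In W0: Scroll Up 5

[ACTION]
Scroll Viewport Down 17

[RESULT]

     ┃              ***+  ┃━━━━━━━━━━━━━━━━━━━━━━━━━┓
     ┃               +**  ┃ Terminal                ┃
     ┃              + * **┃─────────────────────────┨
     ┃            ++***   ┃drwxr-xr-x  1 user group ┃
     ┃           +  ** *  ┃drwxr-xr-x  1 user group ┃
     ┃              ** *  ┃-rw-r--r--  1 user group ┃
     ┃                 *  ┃$ echo "OK"              ┃
     ┃         ...     *  ┃OK                       ┃
     ┃         .. .... *  ┃$ pwd                    ┃
     ┃         ..     ....┃/home/user               ┃
     ┃                    ┃$ █                      ┃
     ┃                    ┃━━━━━━━━━━━━━━━━━━━━━━━━━┛
     ┗━━━━━━━━━━━━━━━━━━━━┛                          
                                                     
                                                     
                                                     
                                                     


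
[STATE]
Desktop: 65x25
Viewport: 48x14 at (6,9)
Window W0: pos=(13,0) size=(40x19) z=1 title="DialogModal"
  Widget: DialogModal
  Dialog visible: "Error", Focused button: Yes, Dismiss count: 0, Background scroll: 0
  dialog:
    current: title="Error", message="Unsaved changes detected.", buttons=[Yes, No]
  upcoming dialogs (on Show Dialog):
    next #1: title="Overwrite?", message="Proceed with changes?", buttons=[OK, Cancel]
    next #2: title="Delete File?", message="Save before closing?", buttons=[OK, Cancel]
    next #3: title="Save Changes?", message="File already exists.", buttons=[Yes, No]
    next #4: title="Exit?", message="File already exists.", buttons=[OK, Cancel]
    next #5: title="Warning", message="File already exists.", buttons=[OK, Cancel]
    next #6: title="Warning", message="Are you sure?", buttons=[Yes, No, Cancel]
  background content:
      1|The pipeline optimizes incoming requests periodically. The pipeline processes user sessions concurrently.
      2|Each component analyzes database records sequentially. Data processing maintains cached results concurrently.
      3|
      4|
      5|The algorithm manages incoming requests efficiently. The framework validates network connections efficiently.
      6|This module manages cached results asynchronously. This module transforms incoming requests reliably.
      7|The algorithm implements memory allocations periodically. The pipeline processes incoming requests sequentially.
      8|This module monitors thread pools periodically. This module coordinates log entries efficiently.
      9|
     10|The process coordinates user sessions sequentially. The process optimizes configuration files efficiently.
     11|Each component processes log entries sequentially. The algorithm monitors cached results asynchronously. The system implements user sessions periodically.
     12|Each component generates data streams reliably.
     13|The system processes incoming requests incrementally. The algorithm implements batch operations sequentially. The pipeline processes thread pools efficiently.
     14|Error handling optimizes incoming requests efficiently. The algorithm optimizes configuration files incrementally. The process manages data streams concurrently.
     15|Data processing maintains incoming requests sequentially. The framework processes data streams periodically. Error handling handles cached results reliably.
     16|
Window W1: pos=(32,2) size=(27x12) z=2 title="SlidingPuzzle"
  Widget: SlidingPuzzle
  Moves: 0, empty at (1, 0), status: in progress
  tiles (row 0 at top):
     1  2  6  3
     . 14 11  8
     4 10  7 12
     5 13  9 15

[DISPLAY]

       ┃The │           Er┃├────┼────┼────┼────┤
       ┃This│ Unsaved chan┃│  4 │ 10 │  7 │ 12 │
       ┃    │         [Yes┃├────┼────┼────┼────┤
       ┃The └─────────────┃│  5 │ 13 │  9 │ 15 │
       ┃Each component pro┗━━━━━━━━━━━━━━━━━━━━━
       ┃Each component generates data streams ┃ 
       ┃The system processes incoming requests┃ 
       ┃Error handling optimizes incoming requ┃ 
       ┃Data processing maintains incoming req┃ 
       ┗━━━━━━━━━━━━━━━━━━━━━━━━━━━━━━━━━━━━━━┛ 
                                                
                                                
                                                
                                                


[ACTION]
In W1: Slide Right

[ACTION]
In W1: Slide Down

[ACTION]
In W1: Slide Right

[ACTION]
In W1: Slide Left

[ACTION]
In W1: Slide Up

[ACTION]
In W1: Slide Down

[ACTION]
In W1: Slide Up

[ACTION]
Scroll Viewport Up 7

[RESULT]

       ┠──────────────────┏━━━━━━━━━━━━━━━━━━━━━
       ┃The pipeline optim┃ SlidingPuzzle       
       ┃Each component ana┠─────────────────────
       ┃                  ┃┌────┬────┬────┬────┐
       ┃                  ┃│  2 │ 14 │  6 │  3 │
       ┃The algorithm mana┃├────┼────┼────┼────┤
       ┃This┌─────────────┃│  1 │    │ 11 │  8 │
       ┃The │           Er┃├────┼────┼────┼────┤
       ┃This│ Unsaved chan┃│  4 │ 10 │  7 │ 12 │
       ┃    │         [Yes┃├────┼────┼────┼────┤
       ┃The └─────────────┃│  5 │ 13 │  9 │ 15 │
       ┃Each component pro┗━━━━━━━━━━━━━━━━━━━━━
       ┃Each component generates data streams ┃ 
       ┃The system processes incoming requests┃ 


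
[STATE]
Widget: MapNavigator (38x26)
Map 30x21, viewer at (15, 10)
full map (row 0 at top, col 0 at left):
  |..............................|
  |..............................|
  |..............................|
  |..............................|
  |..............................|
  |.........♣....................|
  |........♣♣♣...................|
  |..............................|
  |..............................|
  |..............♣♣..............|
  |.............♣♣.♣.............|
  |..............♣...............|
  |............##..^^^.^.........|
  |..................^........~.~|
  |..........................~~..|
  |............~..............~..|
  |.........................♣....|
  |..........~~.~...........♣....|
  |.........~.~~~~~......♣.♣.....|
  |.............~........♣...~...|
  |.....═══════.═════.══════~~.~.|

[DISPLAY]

                                      
                                      
                                      
    ..............................    
    ..............................    
    ..............................    
    ..............................    
    ..............................    
    .........♣....................    
    ........♣♣♣...................    
    ..............................    
    ..............................    
    ..............♣♣..............    
    .............♣♣@♣.............    
    ..............♣...............    
    ............##..^^^.^.........    
    ..................^........~.~    
    ..........................~~..    
    ............~..............~..    
    .........................♣....    
    ..........~~.~...........♣....    
    .........~.~~~~~......♣.♣.....    
    .............~........♣...~...    
    .....═══════.═════.══════~~.~.    
                                      
                                      


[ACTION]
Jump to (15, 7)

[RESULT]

                                      
                                      
                                      
                                      
                                      
                                      
    ..............................    
    ..............................    
    ..............................    
    ..............................    
    ..............................    
    .........♣....................    
    ........♣♣♣...................    
    ...............@..............    
    ..............................    
    ..............♣♣..............    
    .............♣♣.♣.............    
    ..............♣...............    
    ............##..^^^.^.........    
    ..................^........~.~    
    ..........................~~..    
    ............~..............~..    
    .........................♣....    
    ..........~~.~...........♣....    
    .........~.~~~~~......♣.♣.....    
    .............~........♣...~...    


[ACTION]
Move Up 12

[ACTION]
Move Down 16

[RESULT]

    ..............................    
    ..............................    
    .........♣....................    
    ........♣♣♣...................    
    ..............................    
    ..............................    
    ..............♣♣..............    
    .............♣♣.♣.............    
    ..............♣...............    
    ............##..^^^.^.........    
    ..................^........~.~    
    ..........................~~..    
    ............~..............~..    
    ...............@.........♣....    
    ..........~~.~...........♣....    
    .........~.~~~~~......♣.♣.....    
    .............~........♣...~...    
    .....═══════.═════.══════~~.~.    
                                      
                                      
                                      
                                      
                                      
                                      
                                      
                                      


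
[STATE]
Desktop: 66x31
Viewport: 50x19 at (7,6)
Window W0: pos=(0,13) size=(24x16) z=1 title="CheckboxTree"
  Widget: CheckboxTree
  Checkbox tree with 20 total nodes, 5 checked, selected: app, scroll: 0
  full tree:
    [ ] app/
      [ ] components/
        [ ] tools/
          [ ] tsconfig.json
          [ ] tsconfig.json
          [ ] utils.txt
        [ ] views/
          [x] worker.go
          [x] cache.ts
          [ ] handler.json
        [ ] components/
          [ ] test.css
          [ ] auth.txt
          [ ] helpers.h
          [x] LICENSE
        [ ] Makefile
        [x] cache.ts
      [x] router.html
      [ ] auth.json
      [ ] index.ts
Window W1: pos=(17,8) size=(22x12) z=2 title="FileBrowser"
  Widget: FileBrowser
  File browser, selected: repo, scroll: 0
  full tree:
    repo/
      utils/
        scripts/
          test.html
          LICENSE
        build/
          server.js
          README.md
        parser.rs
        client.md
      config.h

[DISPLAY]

                                                  
                                                  
          ┏━━━━━━━━━━━━━━━━━━━━┓                  
          ┃ FileBrowser        ┃                  
          ┠────────────────────┨                  
          ┃> [-] repo/         ┃                  
          ┃    [+] utils/      ┃                  
━━━━━━━━━━┃    config.h        ┃                  
boxTree   ┃                    ┃                  
──────────┃                    ┃                  
pp/       ┃                    ┃                  
 component┃                    ┃                  
 ] tools/ ┃                    ┃                  
 [ ] tscon┗━━━━━━━━━━━━━━━━━━━━┛                  
 [ ] tsconfig.js┃                                 
 [ ] utils.txt  ┃                                 
-] views/       ┃                                 
 [x] worker.go  ┃                                 
 [x] cache.ts   ┃                                 


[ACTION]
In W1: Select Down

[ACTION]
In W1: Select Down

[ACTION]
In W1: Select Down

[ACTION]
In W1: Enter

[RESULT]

                                                  
                                                  
          ┏━━━━━━━━━━━━━━━━━━━━┓                  
          ┃ FileBrowser        ┃                  
          ┠────────────────────┨                  
          ┃  [-] repo/         ┃                  
          ┃    [+] utils/      ┃                  
━━━━━━━━━━┃  > config.h        ┃                  
boxTree   ┃                    ┃                  
──────────┃                    ┃                  
pp/       ┃                    ┃                  
 component┃                    ┃                  
 ] tools/ ┃                    ┃                  
 [ ] tscon┗━━━━━━━━━━━━━━━━━━━━┛                  
 [ ] tsconfig.js┃                                 
 [ ] utils.txt  ┃                                 
-] views/       ┃                                 
 [x] worker.go  ┃                                 
 [x] cache.ts   ┃                                 


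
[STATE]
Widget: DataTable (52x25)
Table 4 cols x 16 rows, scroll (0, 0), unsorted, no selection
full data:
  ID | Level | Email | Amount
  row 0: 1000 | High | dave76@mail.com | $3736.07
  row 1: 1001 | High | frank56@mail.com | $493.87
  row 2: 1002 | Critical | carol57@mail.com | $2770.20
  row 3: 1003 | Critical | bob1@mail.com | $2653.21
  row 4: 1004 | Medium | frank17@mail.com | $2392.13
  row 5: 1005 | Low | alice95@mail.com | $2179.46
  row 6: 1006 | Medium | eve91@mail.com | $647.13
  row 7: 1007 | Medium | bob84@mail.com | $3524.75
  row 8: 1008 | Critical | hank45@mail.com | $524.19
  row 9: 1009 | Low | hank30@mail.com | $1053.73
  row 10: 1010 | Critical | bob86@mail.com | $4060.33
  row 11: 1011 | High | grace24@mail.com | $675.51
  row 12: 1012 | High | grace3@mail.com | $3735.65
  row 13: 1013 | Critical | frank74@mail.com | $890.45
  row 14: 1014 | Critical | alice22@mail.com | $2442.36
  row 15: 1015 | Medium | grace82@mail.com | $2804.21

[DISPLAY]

ID  │Level   │Email           │Amount               
────┼────────┼────────────────┼────────             
1000│High    │dave76@mail.com │$3736.07             
1001│High    │frank56@mail.com│$493.87              
1002│Critical│carol57@mail.com│$2770.20             
1003│Critical│bob1@mail.com   │$2653.21             
1004│Medium  │frank17@mail.com│$2392.13             
1005│Low     │alice95@mail.com│$2179.46             
1006│Medium  │eve91@mail.com  │$647.13              
1007│Medium  │bob84@mail.com  │$3524.75             
1008│Critical│hank45@mail.com │$524.19              
1009│Low     │hank30@mail.com │$1053.73             
1010│Critical│bob86@mail.com  │$4060.33             
1011│High    │grace24@mail.com│$675.51              
1012│High    │grace3@mail.com │$3735.65             
1013│Critical│frank74@mail.com│$890.45              
1014│Critical│alice22@mail.com│$2442.36             
1015│Medium  │grace82@mail.com│$2804.21             
                                                    
                                                    
                                                    
                                                    
                                                    
                                                    
                                                    


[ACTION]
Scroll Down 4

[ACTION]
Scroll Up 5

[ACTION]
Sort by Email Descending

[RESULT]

ID  │Level   │Email          ▼│Amount               
────┼────────┼────────────────┼────────             
1008│Critical│hank45@mail.com │$524.19              
1009│Low     │hank30@mail.com │$1053.73             
1015│Medium  │grace82@mail.com│$2804.21             
1012│High    │grace3@mail.com │$3735.65             
1011│High    │grace24@mail.com│$675.51              
1013│Critical│frank74@mail.com│$890.45              
1001│High    │frank56@mail.com│$493.87              
1004│Medium  │frank17@mail.com│$2392.13             
1006│Medium  │eve91@mail.com  │$647.13              
1000│High    │dave76@mail.com │$3736.07             
1002│Critical│carol57@mail.com│$2770.20             
1010│Critical│bob86@mail.com  │$4060.33             
1007│Medium  │bob84@mail.com  │$3524.75             
1003│Critical│bob1@mail.com   │$2653.21             
1005│Low     │alice95@mail.com│$2179.46             
1014│Critical│alice22@mail.com│$2442.36             
                                                    
                                                    
                                                    
                                                    
                                                    
                                                    
                                                    


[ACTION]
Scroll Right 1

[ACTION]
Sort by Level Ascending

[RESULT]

ID  │Level  ▲│Email           │Amount               
────┼────────┼────────────────┼────────             
1008│Critical│hank45@mail.com │$524.19              
1013│Critical│frank74@mail.com│$890.45              
1002│Critical│carol57@mail.com│$2770.20             
1010│Critical│bob86@mail.com  │$4060.33             
1003│Critical│bob1@mail.com   │$2653.21             
1014│Critical│alice22@mail.com│$2442.36             
1012│High    │grace3@mail.com │$3735.65             
1011│High    │grace24@mail.com│$675.51              
1001│High    │frank56@mail.com│$493.87              
1000│High    │dave76@mail.com │$3736.07             
1009│Low     │hank30@mail.com │$1053.73             
1005│Low     │alice95@mail.com│$2179.46             
1015│Medium  │grace82@mail.com│$2804.21             
1004│Medium  │frank17@mail.com│$2392.13             
1006│Medium  │eve91@mail.com  │$647.13              
1007│Medium  │bob84@mail.com  │$3524.75             
                                                    
                                                    
                                                    
                                                    
                                                    
                                                    
                                                    


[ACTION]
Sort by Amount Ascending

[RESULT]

ID  │Level   │Email           │Amount ▲             
────┼────────┼────────────────┼────────             
1001│High    │frank56@mail.com│$493.87              
1008│Critical│hank45@mail.com │$524.19              
1006│Medium  │eve91@mail.com  │$647.13              
1011│High    │grace24@mail.com│$675.51              
1013│Critical│frank74@mail.com│$890.45              
1009│Low     │hank30@mail.com │$1053.73             
1005│Low     │alice95@mail.com│$2179.46             
1004│Medium  │frank17@mail.com│$2392.13             
1014│Critical│alice22@mail.com│$2442.36             
1003│Critical│bob1@mail.com   │$2653.21             
1002│Critical│carol57@mail.com│$2770.20             
1015│Medium  │grace82@mail.com│$2804.21             
1007│Medium  │bob84@mail.com  │$3524.75             
1012│High    │grace3@mail.com │$3735.65             
1000│High    │dave76@mail.com │$3736.07             
1010│Critical│bob86@mail.com  │$4060.33             
                                                    
                                                    
                                                    
                                                    
                                                    
                                                    
                                                    
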